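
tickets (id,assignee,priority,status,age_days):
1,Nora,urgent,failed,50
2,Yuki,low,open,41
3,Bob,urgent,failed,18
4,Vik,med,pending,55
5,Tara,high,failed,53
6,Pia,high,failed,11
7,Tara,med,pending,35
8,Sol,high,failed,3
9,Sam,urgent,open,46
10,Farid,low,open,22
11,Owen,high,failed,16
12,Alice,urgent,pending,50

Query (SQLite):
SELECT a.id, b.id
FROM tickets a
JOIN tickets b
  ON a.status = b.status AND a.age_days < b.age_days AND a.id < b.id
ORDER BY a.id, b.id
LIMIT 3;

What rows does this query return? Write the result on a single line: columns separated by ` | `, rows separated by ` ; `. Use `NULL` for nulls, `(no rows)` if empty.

1 | 5 ; 2 | 9 ; 3 | 5

Pairs (a,b) with same status, a.age_days < b.age_days, a.id < b.id.
status groups: failed:{1,3,5,6,8,11} open:{2,9,10} pending:{4,7,12}
Ordered by (a.id, b.id); first 3.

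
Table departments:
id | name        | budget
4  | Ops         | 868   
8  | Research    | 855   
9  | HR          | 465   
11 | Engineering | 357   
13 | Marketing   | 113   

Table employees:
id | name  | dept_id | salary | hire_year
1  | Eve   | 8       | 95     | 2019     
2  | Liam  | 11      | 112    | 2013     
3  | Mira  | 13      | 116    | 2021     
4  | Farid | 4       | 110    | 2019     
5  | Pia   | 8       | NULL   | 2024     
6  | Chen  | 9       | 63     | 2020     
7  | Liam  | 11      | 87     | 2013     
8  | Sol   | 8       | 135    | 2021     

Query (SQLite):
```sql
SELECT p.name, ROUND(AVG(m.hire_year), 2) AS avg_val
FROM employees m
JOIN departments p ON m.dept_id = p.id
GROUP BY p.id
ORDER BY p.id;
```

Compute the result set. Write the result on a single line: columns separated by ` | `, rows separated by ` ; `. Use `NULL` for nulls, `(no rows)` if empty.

Ops | 2019 ; Research | 2021.33 ; HR | 2020 ; Engineering | 2013 ; Marketing | 2021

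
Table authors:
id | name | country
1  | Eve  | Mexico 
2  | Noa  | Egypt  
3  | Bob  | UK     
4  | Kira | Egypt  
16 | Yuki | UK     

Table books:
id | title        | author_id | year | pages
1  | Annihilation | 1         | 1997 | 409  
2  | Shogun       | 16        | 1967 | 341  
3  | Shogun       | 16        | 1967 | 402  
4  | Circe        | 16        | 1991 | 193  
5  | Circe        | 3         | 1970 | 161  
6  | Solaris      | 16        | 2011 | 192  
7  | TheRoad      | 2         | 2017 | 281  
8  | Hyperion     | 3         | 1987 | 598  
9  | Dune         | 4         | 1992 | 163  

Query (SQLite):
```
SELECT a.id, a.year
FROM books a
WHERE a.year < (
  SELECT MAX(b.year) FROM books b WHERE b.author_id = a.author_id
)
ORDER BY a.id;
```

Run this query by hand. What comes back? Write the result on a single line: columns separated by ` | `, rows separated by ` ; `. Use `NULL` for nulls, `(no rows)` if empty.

For each books row a, compute MAX(year) over rows sharing a.author_id.
Keep row a if a.year < that per-group MAX.
  author_id=1: MAX(year) = 1997
  author_id=2: MAX(year) = 2017
  author_id=3: MAX(year) = 1987
  author_id=4: MAX(year) = 1992
  author_id=16: MAX(year) = 2011

2 | 1967 ; 3 | 1967 ; 4 | 1991 ; 5 | 1970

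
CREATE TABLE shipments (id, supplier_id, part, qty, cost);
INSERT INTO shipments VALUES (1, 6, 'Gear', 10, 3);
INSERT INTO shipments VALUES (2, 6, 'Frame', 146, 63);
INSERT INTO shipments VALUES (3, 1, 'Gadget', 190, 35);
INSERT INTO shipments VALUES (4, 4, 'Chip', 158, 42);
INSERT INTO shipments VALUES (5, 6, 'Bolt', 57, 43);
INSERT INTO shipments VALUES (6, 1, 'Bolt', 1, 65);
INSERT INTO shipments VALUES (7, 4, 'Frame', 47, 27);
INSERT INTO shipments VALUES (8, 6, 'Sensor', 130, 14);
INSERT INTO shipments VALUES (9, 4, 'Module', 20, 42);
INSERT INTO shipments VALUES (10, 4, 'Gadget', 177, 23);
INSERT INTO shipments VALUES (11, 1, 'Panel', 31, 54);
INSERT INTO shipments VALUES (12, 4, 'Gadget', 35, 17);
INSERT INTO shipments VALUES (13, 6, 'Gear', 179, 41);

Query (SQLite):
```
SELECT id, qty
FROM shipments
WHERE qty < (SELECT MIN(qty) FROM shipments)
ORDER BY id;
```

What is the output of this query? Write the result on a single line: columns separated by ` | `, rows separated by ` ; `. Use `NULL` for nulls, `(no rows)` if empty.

Scalar subquery: MIN(qty) over all shipments rows = 1.
Keep rows where qty < that value.

(no rows)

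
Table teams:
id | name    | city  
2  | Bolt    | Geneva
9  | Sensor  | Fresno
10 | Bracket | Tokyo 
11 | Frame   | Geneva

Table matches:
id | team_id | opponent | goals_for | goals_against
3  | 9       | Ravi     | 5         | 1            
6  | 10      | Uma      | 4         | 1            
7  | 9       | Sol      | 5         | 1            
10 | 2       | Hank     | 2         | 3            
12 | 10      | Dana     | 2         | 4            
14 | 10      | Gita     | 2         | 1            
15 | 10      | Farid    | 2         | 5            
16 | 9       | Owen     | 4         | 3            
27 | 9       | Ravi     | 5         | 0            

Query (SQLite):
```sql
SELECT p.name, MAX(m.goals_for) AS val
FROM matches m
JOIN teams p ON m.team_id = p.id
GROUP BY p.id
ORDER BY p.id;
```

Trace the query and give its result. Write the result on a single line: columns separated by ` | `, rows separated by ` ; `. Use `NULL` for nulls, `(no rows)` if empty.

Bolt | 2 ; Sensor | 5 ; Bracket | 4

Join each matches row to its teams via team_id.
Group joined rows by teams.id; compute MAX(m.goals_for) per group.
  2: ids {10} → MAX(m.goals_for)=2
  9: ids {3, 7, 16, 27} → MAX(m.goals_for)=5
  10: ids {6, 12, 14, 15} → MAX(m.goals_for)=4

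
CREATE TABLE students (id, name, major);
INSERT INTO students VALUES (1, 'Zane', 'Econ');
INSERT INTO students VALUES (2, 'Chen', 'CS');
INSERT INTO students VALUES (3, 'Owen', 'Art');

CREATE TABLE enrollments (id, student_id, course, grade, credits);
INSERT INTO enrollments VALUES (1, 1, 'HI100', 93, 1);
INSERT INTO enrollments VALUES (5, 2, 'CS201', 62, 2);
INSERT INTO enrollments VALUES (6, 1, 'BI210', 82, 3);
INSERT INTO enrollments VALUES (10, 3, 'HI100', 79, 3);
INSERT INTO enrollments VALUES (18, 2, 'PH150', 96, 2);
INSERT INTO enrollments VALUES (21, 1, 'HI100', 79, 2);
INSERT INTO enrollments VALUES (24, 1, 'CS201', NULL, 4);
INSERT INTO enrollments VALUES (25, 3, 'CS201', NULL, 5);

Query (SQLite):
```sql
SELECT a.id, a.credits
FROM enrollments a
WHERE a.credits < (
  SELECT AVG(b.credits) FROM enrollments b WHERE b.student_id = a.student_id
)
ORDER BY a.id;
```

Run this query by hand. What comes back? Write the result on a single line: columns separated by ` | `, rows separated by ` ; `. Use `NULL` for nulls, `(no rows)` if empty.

For each enrollments row a, compute AVG(credits) over rows sharing a.student_id.
Keep row a if a.credits < that per-group AVG.
  student_id=1: AVG(credits) = 2.5
  student_id=2: AVG(credits) = 2.0
  student_id=3: AVG(credits) = 4.0

1 | 1 ; 10 | 3 ; 21 | 2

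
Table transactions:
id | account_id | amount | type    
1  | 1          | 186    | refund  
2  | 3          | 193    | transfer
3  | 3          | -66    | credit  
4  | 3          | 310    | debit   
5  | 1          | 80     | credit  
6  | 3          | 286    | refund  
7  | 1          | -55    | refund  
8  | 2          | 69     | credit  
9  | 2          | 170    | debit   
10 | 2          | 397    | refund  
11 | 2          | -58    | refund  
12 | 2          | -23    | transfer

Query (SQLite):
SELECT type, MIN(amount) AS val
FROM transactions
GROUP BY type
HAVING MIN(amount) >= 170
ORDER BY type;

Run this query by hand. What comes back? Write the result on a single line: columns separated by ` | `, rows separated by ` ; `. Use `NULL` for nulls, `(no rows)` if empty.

debit | 170

Partition transactions by type; compute MIN(amount) within each group.
HAVING: keep groups where MIN(amount) >= 170.
  credit: ids {3, 5, 8} → MIN(amount)=-66
  debit: ids {4, 9} → MIN(amount)=170
  refund: ids {1, 6, 7, 10, 11} → MIN(amount)=-58
  transfer: ids {2, 12} → MIN(amount)=-23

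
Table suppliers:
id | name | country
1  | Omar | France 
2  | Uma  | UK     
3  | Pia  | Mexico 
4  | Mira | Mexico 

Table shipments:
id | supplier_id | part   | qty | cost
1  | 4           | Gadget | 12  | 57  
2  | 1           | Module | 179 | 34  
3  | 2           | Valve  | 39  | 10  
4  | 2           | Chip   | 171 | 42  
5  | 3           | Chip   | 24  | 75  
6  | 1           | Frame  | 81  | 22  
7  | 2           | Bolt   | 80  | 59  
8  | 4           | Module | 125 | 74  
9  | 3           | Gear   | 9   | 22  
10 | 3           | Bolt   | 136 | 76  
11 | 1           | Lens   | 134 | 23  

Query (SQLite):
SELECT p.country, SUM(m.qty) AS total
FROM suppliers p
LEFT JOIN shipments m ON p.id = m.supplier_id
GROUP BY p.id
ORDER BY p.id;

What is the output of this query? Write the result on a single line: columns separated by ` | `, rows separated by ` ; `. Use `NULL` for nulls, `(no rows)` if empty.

France | 394 ; UK | 290 ; Mexico | 169 ; Mexico | 137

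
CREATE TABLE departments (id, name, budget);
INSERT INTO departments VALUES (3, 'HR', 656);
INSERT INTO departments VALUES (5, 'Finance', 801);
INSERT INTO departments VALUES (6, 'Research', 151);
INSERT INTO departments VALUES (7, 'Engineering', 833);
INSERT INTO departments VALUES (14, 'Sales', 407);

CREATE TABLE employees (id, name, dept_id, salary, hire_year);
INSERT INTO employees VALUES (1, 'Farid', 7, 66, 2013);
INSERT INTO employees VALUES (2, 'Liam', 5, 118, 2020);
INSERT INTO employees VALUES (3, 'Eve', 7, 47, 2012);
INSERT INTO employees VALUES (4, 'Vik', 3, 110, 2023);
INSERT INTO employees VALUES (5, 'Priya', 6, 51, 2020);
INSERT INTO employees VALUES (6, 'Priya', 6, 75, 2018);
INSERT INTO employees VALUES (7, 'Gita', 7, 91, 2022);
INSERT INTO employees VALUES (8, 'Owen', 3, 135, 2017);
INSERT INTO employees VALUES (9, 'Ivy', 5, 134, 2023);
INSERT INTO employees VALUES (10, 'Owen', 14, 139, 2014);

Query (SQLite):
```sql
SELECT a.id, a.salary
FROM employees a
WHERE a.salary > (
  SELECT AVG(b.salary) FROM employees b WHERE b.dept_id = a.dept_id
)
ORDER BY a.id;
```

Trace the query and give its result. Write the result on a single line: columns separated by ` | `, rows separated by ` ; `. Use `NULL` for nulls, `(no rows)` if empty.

For each employees row a, compute AVG(salary) over rows sharing a.dept_id.
Keep row a if a.salary > that per-group AVG.
  dept_id=3: AVG(salary) = 122.5
  dept_id=5: AVG(salary) = 126.0
  dept_id=6: AVG(salary) = 63.0
  dept_id=7: AVG(salary) = 68.0
  dept_id=14: AVG(salary) = 139.0

6 | 75 ; 7 | 91 ; 8 | 135 ; 9 | 134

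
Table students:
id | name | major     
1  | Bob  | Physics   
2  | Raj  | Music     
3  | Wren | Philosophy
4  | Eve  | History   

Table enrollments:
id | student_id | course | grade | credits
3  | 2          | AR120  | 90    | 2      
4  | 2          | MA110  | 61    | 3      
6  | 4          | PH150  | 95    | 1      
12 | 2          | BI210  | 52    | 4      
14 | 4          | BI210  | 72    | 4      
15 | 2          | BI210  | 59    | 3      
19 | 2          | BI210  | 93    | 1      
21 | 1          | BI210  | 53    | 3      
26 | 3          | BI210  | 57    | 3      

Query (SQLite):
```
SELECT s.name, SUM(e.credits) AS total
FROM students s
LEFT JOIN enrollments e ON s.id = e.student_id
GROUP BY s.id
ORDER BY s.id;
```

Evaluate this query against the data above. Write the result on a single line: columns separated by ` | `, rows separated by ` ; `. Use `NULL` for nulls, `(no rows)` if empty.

Bob | 3 ; Raj | 13 ; Wren | 3 ; Eve | 5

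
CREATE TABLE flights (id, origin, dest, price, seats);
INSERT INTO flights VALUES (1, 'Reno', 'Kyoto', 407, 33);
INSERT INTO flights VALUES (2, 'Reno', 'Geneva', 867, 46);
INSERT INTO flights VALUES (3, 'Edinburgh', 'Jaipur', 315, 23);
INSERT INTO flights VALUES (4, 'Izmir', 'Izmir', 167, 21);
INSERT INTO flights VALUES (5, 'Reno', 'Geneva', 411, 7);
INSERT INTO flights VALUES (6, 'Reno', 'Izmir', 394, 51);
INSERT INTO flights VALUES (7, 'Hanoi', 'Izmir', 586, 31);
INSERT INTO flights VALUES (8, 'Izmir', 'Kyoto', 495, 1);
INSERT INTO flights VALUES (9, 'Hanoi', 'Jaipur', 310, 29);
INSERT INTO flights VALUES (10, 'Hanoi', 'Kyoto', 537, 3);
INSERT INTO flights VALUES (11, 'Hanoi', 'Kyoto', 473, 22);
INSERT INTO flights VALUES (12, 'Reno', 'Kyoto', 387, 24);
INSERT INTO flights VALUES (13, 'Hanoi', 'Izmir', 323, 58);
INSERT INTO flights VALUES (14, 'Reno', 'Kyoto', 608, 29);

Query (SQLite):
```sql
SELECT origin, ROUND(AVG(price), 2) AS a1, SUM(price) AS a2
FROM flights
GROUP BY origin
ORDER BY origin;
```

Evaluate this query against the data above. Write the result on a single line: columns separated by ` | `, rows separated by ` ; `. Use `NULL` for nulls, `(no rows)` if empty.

Group flights by origin.
Per group compute: ROUND(AVG(price), 2), SUM(price).
  Edinburgh: ids {3} → ROUND(AVG(price), 2)=315, SUM(price)=315
  Hanoi: ids {7, 9, 10, 11, 13} → ROUND(AVG(price), 2)=445.8, SUM(price)=2229
  Izmir: ids {4, 8} → ROUND(AVG(price), 2)=331, SUM(price)=662
  Reno: ids {1, 2, 5, 6, 12, 14} → ROUND(AVG(price), 2)=512.33, SUM(price)=3074

Edinburgh | 315 | 315 ; Hanoi | 445.8 | 2229 ; Izmir | 331 | 662 ; Reno | 512.33 | 3074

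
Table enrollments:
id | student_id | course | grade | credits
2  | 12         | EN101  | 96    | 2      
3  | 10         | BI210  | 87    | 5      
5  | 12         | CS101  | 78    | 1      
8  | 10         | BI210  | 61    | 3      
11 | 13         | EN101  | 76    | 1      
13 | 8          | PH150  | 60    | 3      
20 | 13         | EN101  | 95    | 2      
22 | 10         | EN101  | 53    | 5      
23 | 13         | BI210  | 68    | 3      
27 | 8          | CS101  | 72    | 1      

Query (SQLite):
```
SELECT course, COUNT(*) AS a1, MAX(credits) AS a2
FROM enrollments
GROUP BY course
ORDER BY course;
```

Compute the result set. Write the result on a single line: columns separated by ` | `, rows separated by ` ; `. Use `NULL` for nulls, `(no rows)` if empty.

BI210 | 3 | 5 ; CS101 | 2 | 1 ; EN101 | 4 | 5 ; PH150 | 1 | 3

Group enrollments by course.
Per group compute: COUNT(*), MAX(credits).
  BI210: ids {3, 8, 23} → COUNT(*)=3, MAX(credits)=5
  CS101: ids {5, 27} → COUNT(*)=2, MAX(credits)=1
  EN101: ids {2, 11, 20, 22} → COUNT(*)=4, MAX(credits)=5
  PH150: ids {13} → COUNT(*)=1, MAX(credits)=3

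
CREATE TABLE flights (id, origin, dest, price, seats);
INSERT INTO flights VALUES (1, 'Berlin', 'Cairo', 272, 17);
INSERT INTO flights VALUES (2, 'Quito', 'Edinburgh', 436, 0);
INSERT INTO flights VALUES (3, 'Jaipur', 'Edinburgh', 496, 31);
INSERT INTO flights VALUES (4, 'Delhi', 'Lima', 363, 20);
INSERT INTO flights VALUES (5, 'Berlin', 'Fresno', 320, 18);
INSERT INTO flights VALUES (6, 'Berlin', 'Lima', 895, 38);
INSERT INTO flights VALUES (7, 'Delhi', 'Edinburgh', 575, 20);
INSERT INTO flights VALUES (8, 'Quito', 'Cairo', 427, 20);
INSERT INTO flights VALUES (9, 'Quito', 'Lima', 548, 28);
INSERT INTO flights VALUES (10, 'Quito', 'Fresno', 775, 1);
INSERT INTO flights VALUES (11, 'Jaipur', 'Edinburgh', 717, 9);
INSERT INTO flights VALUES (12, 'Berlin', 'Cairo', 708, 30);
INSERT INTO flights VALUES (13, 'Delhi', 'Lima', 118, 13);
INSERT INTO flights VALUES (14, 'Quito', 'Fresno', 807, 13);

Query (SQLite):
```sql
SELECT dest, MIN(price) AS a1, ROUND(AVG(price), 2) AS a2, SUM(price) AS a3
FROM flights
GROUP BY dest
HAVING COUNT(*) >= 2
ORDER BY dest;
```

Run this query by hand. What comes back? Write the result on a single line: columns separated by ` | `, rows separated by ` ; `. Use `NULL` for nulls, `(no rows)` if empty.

Group flights by dest.
Per group compute: MIN(price), ROUND(AVG(price), 2), SUM(price).
HAVING: drop groups with fewer than 2 rows.
  Cairo: ids {1, 8, 12} → MIN(price)=272, ROUND(AVG(price), 2)=469, SUM(price)=1407
  Edinburgh: ids {2, 3, 7, 11} → MIN(price)=436, ROUND(AVG(price), 2)=556, SUM(price)=2224
  Fresno: ids {5, 10, 14} → MIN(price)=320, ROUND(AVG(price), 2)=634, SUM(price)=1902
  Lima: ids {4, 6, 9, 13} → MIN(price)=118, ROUND(AVG(price), 2)=481, SUM(price)=1924

Cairo | 272 | 469 | 1407 ; Edinburgh | 436 | 556 | 2224 ; Fresno | 320 | 634 | 1902 ; Lima | 118 | 481 | 1924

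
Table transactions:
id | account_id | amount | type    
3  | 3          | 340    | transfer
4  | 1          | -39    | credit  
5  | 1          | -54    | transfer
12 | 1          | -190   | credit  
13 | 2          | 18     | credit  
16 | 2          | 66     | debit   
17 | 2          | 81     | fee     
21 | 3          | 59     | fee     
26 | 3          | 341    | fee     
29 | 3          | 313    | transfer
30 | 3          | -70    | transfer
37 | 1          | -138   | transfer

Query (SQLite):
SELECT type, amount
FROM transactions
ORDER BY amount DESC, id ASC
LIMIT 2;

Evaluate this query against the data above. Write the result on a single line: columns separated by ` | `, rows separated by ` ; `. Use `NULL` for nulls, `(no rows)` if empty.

fee | 341 ; transfer | 340

Sort by amount desc, tiebreak id asc: (341, id=26), (340, id=3), (313, id=29), (81, id=17), (66, id=16) …. Take first 2.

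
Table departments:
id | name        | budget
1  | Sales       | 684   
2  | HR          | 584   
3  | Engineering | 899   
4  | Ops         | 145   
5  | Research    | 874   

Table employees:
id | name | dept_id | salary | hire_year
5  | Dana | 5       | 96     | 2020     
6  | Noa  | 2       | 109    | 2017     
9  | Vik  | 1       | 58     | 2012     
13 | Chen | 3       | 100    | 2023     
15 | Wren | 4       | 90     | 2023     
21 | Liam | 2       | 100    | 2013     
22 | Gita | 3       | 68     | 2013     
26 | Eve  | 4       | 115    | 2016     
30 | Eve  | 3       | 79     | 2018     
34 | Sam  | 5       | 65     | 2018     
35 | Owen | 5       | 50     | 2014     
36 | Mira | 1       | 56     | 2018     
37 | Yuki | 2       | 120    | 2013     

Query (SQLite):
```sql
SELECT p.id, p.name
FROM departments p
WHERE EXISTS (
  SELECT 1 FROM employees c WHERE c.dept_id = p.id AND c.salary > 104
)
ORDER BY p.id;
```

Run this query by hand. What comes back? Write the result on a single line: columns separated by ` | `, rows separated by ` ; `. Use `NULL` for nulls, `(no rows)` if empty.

2 | HR ; 4 | Ops

For each departments row, check whether any employees with matching dept_id has salary > 104.
Keep rows where that is true.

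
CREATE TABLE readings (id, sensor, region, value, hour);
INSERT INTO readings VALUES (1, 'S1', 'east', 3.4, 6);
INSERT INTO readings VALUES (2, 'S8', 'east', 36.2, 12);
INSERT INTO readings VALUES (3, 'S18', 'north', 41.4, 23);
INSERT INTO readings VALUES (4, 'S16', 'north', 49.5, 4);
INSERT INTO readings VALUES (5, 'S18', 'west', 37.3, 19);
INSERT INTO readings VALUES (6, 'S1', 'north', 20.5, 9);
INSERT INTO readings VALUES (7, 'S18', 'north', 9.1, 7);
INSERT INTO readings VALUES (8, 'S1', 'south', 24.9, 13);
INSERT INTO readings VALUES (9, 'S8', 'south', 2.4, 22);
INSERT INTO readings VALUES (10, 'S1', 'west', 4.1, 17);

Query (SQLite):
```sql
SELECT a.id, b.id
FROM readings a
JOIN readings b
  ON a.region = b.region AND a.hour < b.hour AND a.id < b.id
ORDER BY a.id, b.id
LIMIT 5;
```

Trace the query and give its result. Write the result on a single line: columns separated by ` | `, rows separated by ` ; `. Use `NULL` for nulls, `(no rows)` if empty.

1 | 2 ; 4 | 6 ; 4 | 7 ; 8 | 9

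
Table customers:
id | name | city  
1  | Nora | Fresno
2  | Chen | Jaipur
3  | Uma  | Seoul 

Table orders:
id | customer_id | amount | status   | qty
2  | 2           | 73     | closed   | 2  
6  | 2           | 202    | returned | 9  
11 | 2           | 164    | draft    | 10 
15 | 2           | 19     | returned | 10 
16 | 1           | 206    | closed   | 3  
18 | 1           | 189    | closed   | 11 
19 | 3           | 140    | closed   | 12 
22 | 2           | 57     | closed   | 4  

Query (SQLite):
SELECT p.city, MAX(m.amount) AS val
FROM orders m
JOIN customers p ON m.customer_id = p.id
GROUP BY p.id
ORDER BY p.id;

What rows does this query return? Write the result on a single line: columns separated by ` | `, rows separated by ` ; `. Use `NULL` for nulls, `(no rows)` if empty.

Join each orders row to its customers via customer_id.
Group joined rows by customers.id; compute MAX(m.amount) per group.
  1: ids {16, 18} → MAX(m.amount)=206
  2: ids {2, 6, 11, 15, 22} → MAX(m.amount)=202
  3: ids {19} → MAX(m.amount)=140

Fresno | 206 ; Jaipur | 202 ; Seoul | 140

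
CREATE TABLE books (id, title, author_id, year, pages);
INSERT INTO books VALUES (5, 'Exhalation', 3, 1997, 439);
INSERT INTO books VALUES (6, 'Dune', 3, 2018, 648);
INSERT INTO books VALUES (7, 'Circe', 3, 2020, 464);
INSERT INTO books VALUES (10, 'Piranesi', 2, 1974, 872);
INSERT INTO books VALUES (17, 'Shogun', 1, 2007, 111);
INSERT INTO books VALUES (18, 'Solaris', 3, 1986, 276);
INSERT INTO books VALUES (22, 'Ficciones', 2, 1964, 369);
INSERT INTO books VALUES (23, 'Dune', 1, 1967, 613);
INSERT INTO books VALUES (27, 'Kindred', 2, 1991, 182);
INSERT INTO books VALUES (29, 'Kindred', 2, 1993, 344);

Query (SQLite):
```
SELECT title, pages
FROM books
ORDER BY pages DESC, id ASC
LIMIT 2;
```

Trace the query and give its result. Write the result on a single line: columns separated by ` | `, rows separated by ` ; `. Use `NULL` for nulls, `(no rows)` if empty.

Sort by pages desc, tiebreak id asc: (872, id=10), (648, id=6), (613, id=23), (464, id=7), (439, id=5) …. Take first 2.

Piranesi | 872 ; Dune | 648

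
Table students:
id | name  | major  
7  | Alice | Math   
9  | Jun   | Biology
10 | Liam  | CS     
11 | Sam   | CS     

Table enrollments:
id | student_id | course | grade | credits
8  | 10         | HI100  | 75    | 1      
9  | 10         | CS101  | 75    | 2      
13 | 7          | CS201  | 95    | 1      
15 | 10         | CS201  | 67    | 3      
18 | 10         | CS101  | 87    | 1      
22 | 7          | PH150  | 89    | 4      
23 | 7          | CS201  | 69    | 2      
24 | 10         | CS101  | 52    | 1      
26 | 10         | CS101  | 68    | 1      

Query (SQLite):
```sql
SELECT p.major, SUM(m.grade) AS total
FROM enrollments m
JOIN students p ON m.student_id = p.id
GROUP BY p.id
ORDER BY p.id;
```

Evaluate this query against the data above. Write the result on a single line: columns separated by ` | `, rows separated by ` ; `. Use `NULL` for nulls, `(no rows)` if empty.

Join each enrollments row to its students via student_id.
Group joined rows by students.id; compute SUM(m.grade) per group.
  7: ids {13, 22, 23} → SUM(m.grade)=253
  10: ids {8, 9, 15, 18, 24, 26} → SUM(m.grade)=424

Math | 253 ; CS | 424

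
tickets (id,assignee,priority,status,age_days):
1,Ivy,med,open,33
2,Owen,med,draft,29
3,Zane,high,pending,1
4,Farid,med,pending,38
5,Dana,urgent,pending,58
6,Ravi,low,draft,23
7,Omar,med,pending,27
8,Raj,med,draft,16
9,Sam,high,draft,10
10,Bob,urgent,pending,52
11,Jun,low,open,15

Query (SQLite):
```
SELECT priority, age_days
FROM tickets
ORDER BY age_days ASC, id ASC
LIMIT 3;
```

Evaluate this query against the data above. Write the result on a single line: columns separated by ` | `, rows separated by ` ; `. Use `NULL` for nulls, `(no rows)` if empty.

Sort by age_days asc, tiebreak id asc: (1, id=3), (10, id=9), (15, id=11), (16, id=8), (23, id=6), (27, id=7) …. Take first 3.

high | 1 ; high | 10 ; low | 15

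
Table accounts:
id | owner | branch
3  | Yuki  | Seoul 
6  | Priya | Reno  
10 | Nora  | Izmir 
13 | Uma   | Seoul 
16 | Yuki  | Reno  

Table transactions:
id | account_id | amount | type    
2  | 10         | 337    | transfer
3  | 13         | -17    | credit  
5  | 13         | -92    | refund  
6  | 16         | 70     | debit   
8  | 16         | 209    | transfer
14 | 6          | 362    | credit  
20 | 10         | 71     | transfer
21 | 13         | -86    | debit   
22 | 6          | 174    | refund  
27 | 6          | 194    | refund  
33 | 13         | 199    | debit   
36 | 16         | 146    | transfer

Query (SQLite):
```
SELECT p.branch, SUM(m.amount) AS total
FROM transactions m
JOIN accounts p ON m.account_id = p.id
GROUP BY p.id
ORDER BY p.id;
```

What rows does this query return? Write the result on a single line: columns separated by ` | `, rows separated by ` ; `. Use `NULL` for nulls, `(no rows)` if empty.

Join each transactions row to its accounts via account_id.
Group joined rows by accounts.id; compute SUM(m.amount) per group.
  6: ids {14, 22, 27} → SUM(m.amount)=730
  10: ids {2, 20} → SUM(m.amount)=408
  13: ids {3, 5, 21, 33} → SUM(m.amount)=4
  16: ids {6, 8, 36} → SUM(m.amount)=425

Reno | 730 ; Izmir | 408 ; Seoul | 4 ; Reno | 425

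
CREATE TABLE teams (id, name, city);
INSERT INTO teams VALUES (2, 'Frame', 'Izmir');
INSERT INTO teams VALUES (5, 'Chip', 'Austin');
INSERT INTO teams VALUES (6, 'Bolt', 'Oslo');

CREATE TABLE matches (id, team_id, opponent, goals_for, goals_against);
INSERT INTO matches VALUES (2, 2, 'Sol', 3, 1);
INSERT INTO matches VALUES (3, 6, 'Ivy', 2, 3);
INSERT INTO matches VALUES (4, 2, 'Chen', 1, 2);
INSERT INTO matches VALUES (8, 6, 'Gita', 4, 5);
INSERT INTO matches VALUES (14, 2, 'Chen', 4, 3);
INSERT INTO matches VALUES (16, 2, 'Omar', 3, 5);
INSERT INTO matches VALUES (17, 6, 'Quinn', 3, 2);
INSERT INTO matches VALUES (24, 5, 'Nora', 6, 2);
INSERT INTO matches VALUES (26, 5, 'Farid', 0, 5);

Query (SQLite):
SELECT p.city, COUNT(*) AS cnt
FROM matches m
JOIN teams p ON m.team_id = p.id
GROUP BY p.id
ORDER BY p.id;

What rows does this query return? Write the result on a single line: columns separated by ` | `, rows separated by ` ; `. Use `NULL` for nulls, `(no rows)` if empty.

Izmir | 4 ; Austin | 2 ; Oslo | 3

Join each matches row to its teams via team_id.
Group joined rows by teams.id; compute COUNT(*) per group.
  2: ids {2, 4, 14, 16} → COUNT(*)=4
  5: ids {24, 26} → COUNT(*)=2
  6: ids {3, 8, 17} → COUNT(*)=3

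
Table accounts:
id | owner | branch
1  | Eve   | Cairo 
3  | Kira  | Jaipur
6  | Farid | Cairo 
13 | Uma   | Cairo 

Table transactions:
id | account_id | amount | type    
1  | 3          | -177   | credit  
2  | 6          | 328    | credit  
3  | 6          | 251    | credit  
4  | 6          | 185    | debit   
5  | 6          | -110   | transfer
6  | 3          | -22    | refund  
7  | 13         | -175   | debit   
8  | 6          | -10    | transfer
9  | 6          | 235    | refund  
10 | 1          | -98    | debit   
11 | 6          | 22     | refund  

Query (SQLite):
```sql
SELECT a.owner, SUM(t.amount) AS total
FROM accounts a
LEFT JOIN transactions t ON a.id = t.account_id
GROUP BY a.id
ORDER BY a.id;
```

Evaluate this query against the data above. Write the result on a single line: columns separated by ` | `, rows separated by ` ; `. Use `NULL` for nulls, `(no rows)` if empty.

LEFT JOIN keeps every accounts row; unmatched ones get NULL for transactions columns.
Group by accounts.id and compute SUM(t.amount). SUM over an all-NULL group is NULL.
  1: ids {10} → SUM(t.amount)=-98
  3: ids {1, 6} → SUM(t.amount)=-199
  6: ids {2, 3, 4, 5, 8, 9, 11} → SUM(t.amount)=901
  13: ids {7} → SUM(t.amount)=-175

Eve | -98 ; Kira | -199 ; Farid | 901 ; Uma | -175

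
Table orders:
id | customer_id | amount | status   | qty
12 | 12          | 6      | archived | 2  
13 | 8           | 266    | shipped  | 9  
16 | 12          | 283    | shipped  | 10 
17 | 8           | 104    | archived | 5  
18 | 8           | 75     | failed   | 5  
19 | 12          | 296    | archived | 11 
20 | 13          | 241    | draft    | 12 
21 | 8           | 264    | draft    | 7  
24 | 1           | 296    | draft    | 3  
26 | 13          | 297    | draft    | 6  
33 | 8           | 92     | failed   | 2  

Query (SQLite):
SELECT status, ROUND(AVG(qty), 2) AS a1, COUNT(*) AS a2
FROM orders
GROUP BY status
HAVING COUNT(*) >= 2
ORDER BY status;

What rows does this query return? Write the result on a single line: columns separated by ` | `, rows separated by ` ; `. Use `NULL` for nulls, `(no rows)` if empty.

archived | 6 | 3 ; draft | 7 | 4 ; failed | 3.5 | 2 ; shipped | 9.5 | 2

Group orders by status.
Per group compute: ROUND(AVG(qty), 2), COUNT(*).
HAVING: drop groups with fewer than 2 rows.
  archived: ids {12, 17, 19} → ROUND(AVG(qty), 2)=6, COUNT(*)=3
  draft: ids {20, 21, 24, 26} → ROUND(AVG(qty), 2)=7, COUNT(*)=4
  failed: ids {18, 33} → ROUND(AVG(qty), 2)=3.5, COUNT(*)=2
  shipped: ids {13, 16} → ROUND(AVG(qty), 2)=9.5, COUNT(*)=2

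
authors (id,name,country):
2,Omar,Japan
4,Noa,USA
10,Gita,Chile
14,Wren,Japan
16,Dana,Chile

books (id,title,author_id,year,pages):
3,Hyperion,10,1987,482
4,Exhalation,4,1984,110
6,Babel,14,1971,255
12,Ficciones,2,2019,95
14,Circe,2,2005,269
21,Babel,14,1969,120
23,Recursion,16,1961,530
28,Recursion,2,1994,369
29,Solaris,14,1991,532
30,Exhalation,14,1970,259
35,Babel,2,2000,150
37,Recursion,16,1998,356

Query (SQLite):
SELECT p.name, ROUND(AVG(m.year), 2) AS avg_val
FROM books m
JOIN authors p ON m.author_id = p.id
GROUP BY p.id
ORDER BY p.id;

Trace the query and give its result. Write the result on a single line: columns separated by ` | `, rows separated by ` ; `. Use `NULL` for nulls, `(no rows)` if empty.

Omar | 2004.5 ; Noa | 1984 ; Gita | 1987 ; Wren | 1975.25 ; Dana | 1979.5

Join each books row to its authors via author_id.
Group joined rows by authors.id; compute ROUND(AVG(m.year), 2) per group.
  2: ids {12, 14, 28, 35} → ROUND(AVG(m.year), 2)=2004.5
  4: ids {4} → ROUND(AVG(m.year), 2)=1984
  10: ids {3} → ROUND(AVG(m.year), 2)=1987
  14: ids {6, 21, 29, 30} → ROUND(AVG(m.year), 2)=1975.25
  16: ids {23, 37} → ROUND(AVG(m.year), 2)=1979.5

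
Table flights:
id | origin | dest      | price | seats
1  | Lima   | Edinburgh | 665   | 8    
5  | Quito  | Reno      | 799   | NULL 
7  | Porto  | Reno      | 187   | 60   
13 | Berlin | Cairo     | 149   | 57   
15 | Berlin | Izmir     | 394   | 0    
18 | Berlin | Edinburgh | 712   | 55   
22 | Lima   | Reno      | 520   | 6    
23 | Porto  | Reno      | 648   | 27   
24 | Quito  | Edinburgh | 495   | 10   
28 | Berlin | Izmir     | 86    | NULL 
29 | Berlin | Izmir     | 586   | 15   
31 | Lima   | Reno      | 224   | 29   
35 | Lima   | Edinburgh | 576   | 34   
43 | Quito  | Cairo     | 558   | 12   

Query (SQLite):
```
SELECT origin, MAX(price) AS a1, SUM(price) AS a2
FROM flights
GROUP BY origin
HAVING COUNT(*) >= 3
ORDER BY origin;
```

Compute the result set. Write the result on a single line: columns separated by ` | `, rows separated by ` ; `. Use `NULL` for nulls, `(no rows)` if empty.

Group flights by origin.
Per group compute: MAX(price), SUM(price).
HAVING: drop groups with fewer than 3 rows.
  Berlin: ids {13, 15, 18, 28, 29} → MAX(price)=712, SUM(price)=1927
  Lima: ids {1, 22, 31, 35} → MAX(price)=665, SUM(price)=1985
  Porto: ids {7, 23} → MAX(price)=648, SUM(price)=835
  Quito: ids {5, 24, 43} → MAX(price)=799, SUM(price)=1852

Berlin | 712 | 1927 ; Lima | 665 | 1985 ; Quito | 799 | 1852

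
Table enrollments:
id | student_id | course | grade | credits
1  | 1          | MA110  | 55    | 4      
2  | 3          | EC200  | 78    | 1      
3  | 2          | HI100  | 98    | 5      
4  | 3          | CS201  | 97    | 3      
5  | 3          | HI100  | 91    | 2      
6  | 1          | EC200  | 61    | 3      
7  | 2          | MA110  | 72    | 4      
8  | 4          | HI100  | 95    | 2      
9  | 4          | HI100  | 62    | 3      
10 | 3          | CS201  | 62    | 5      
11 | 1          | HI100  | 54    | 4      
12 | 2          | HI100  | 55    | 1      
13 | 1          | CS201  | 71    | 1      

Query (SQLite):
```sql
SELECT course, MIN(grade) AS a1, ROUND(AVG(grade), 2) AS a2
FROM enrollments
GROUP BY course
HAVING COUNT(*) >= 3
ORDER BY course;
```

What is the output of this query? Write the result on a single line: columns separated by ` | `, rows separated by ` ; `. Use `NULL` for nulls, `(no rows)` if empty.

Group enrollments by course.
Per group compute: MIN(grade), ROUND(AVG(grade), 2).
HAVING: drop groups with fewer than 3 rows.
  CS201: ids {4, 10, 13} → MIN(grade)=62, ROUND(AVG(grade), 2)=76.67
  EC200: ids {2, 6} → MIN(grade)=61, ROUND(AVG(grade), 2)=69.5
  HI100: ids {3, 5, 8, 9, 11, 12} → MIN(grade)=54, ROUND(AVG(grade), 2)=75.83
  MA110: ids {1, 7} → MIN(grade)=55, ROUND(AVG(grade), 2)=63.5

CS201 | 62 | 76.67 ; HI100 | 54 | 75.83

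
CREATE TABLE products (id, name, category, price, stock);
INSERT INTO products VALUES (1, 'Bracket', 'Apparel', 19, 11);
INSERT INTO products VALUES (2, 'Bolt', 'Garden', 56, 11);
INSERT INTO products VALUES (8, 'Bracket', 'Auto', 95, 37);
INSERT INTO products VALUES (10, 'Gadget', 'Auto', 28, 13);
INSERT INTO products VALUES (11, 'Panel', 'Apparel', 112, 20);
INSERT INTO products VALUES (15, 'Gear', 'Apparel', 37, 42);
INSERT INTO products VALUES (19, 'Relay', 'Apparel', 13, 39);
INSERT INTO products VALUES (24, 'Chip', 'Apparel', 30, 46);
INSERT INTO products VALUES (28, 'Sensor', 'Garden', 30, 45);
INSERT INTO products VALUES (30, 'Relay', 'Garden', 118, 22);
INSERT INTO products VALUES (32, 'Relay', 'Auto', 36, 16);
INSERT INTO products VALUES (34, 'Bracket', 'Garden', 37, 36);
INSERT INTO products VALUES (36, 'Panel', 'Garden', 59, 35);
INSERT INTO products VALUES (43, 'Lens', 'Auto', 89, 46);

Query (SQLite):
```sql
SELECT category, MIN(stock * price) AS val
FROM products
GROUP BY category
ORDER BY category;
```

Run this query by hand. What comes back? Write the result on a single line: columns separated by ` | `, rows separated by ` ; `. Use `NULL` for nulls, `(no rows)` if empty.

Apparel | 209 ; Auto | 364 ; Garden | 616

For each row compute stock * price.
Group by category; take MIN of the expression per group.
  Apparel: ids {1, 11, 15, 19, 24} → MIN(stock * price)=209
  Auto: ids {8, 10, 32, 43} → MIN(stock * price)=364
  Garden: ids {2, 28, 30, 34, 36} → MIN(stock * price)=616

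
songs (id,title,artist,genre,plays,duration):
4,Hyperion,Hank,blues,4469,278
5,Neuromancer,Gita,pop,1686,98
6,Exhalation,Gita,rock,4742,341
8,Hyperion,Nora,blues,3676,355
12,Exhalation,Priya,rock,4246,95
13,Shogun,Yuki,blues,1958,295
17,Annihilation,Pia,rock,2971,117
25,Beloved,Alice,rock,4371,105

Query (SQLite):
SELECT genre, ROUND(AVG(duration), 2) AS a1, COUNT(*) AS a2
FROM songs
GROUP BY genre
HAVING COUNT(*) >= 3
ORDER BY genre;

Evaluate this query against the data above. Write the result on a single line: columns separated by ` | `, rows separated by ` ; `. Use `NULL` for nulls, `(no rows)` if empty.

Group songs by genre.
Per group compute: ROUND(AVG(duration), 2), COUNT(*).
HAVING: drop groups with fewer than 3 rows.
  blues: ids {4, 8, 13} → ROUND(AVG(duration), 2)=309.33, COUNT(*)=3
  pop: ids {5} → ROUND(AVG(duration), 2)=98, COUNT(*)=1
  rock: ids {6, 12, 17, 25} → ROUND(AVG(duration), 2)=164.5, COUNT(*)=4

blues | 309.33 | 3 ; rock | 164.5 | 4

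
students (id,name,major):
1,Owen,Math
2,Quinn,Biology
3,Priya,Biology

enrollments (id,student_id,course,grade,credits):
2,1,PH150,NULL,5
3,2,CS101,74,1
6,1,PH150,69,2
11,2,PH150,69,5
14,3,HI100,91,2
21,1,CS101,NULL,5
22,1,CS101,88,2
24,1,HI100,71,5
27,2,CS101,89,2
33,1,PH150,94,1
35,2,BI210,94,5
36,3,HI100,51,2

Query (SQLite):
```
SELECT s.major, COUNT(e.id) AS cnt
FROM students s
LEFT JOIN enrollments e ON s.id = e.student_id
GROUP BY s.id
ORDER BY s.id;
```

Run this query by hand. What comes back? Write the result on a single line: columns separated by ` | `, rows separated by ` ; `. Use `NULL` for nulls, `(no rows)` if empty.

Math | 6 ; Biology | 4 ; Biology | 2

LEFT JOIN keeps every students row; unmatched ones get NULL for enrollments columns.
Group by students.id and compute COUNT(e.id). COUNT(col) of an all-NULL group is 0.
  1: ids {2, 6, 21, 22, 24, 33} → COUNT(e.id)=6
  2: ids {3, 11, 27, 35} → COUNT(e.id)=4
  3: ids {14, 36} → COUNT(e.id)=2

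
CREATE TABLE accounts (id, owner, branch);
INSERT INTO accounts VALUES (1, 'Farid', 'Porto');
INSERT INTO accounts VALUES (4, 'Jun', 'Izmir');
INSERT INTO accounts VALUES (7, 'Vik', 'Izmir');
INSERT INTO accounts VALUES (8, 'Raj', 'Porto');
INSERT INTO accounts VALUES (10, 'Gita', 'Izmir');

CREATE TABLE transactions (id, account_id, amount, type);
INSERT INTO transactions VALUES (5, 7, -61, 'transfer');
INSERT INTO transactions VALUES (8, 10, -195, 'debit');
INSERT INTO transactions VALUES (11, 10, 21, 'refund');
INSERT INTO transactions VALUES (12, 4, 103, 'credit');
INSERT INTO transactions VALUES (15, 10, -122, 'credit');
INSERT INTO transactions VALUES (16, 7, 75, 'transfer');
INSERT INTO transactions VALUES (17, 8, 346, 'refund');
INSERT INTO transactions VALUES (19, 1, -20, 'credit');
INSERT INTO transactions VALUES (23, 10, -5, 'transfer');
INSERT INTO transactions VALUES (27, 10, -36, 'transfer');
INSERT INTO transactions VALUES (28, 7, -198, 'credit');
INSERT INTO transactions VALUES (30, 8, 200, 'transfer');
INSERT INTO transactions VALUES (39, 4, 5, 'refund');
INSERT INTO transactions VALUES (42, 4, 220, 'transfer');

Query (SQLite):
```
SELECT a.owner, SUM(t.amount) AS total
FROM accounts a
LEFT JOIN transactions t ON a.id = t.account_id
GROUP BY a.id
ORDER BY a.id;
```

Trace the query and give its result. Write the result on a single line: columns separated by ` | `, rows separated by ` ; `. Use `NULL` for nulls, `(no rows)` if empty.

Farid | -20 ; Jun | 328 ; Vik | -184 ; Raj | 546 ; Gita | -337

LEFT JOIN keeps every accounts row; unmatched ones get NULL for transactions columns.
Group by accounts.id and compute SUM(t.amount). SUM over an all-NULL group is NULL.
  1: ids {19} → SUM(t.amount)=-20
  4: ids {12, 39, 42} → SUM(t.amount)=328
  7: ids {5, 16, 28} → SUM(t.amount)=-184
  8: ids {17, 30} → SUM(t.amount)=546
  10: ids {8, 11, 15, 23, 27} → SUM(t.amount)=-337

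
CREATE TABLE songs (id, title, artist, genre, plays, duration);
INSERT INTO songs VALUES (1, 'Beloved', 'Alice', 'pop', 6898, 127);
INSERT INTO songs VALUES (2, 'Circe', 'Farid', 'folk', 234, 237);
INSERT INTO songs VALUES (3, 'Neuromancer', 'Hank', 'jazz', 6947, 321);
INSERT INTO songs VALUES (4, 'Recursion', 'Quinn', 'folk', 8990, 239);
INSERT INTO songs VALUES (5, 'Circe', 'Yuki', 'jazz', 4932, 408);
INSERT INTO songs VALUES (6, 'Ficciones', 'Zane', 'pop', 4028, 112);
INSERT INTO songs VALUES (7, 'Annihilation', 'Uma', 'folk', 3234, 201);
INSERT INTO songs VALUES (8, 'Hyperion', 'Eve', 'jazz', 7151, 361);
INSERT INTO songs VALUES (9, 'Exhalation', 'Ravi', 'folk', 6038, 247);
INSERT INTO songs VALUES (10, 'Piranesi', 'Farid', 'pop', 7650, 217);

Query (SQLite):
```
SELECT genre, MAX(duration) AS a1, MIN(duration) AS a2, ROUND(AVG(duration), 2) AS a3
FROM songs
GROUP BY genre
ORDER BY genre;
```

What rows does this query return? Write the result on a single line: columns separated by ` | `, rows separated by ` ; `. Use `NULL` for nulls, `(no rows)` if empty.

folk | 247 | 201 | 231 ; jazz | 408 | 321 | 363.33 ; pop | 217 | 112 | 152

Group songs by genre.
Per group compute: MAX(duration), MIN(duration), ROUND(AVG(duration), 2).
  folk: ids {2, 4, 7, 9} → MAX(duration)=247, MIN(duration)=201, ROUND(AVG(duration), 2)=231
  jazz: ids {3, 5, 8} → MAX(duration)=408, MIN(duration)=321, ROUND(AVG(duration), 2)=363.33
  pop: ids {1, 6, 10} → MAX(duration)=217, MIN(duration)=112, ROUND(AVG(duration), 2)=152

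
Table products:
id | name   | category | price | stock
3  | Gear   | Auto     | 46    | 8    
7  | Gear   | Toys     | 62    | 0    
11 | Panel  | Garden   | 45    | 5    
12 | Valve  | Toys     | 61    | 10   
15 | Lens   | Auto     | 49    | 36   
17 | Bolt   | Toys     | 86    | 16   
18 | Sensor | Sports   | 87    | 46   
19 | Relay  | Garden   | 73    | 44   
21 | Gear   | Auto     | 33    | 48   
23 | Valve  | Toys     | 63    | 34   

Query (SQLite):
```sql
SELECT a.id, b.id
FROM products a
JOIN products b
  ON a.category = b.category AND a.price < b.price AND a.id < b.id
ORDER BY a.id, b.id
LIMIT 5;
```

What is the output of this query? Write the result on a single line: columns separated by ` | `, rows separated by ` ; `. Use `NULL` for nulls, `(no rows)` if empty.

Pairs (a,b) with same category, a.price < b.price, a.id < b.id.
category groups: Auto:{3,15,21} Garden:{11,19} Sports:{18} Toys:{7,12,17,23}
Ordered by (a.id, b.id); first 5.

3 | 15 ; 7 | 17 ; 7 | 23 ; 11 | 19 ; 12 | 17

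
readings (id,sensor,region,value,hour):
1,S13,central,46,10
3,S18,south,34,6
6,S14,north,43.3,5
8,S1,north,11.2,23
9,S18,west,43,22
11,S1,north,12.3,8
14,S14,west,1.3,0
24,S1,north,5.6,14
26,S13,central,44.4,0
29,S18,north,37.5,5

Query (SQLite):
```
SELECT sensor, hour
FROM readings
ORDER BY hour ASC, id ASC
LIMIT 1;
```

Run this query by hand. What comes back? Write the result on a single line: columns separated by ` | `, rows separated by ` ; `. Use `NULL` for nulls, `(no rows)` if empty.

Sort by hour asc, tiebreak id asc: (0, id=14), (0, id=26), (5, id=6), (5, id=29) …. Take first 1.

S14 | 0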